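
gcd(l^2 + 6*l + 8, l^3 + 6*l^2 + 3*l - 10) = l + 2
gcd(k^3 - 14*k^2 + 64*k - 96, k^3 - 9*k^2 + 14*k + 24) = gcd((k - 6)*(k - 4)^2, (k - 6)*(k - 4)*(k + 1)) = k^2 - 10*k + 24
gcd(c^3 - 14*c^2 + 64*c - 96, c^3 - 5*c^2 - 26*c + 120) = c^2 - 10*c + 24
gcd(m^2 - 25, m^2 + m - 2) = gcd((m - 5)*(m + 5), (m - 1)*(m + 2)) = 1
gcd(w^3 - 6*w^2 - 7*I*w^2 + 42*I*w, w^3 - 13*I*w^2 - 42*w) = w^2 - 7*I*w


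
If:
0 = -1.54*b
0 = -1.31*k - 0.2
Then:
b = 0.00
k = -0.15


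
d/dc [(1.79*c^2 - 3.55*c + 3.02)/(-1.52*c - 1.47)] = (-2.7208*c^2 - 5.2626*c + 9.8089)/(2.3104*c^2 + 4.4688*c + 2.1609)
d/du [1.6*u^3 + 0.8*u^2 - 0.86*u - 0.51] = 4.8*u^2 + 1.6*u - 0.86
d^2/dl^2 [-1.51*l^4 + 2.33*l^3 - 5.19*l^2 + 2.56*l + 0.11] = -18.12*l^2 + 13.98*l - 10.38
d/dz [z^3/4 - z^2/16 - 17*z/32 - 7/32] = 3*z^2/4 - z/8 - 17/32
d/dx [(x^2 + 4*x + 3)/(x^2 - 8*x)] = 6*(-2*x^2 - x + 4)/(x^2*(x^2 - 16*x + 64))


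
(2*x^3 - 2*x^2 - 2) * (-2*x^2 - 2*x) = -4*x^5 + 4*x^3 + 4*x^2 + 4*x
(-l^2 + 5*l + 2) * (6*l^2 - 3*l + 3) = -6*l^4 + 33*l^3 - 6*l^2 + 9*l + 6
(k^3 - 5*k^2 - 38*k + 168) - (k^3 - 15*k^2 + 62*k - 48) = 10*k^2 - 100*k + 216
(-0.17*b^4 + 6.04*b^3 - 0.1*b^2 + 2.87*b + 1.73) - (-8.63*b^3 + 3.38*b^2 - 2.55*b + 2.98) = -0.17*b^4 + 14.67*b^3 - 3.48*b^2 + 5.42*b - 1.25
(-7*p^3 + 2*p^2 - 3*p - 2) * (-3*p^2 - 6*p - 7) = 21*p^5 + 36*p^4 + 46*p^3 + 10*p^2 + 33*p + 14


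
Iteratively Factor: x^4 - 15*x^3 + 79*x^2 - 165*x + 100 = (x - 4)*(x^3 - 11*x^2 + 35*x - 25) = (x - 4)*(x - 1)*(x^2 - 10*x + 25) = (x - 5)*(x - 4)*(x - 1)*(x - 5)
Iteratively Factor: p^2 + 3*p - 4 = (p - 1)*(p + 4)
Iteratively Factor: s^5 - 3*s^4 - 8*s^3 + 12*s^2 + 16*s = (s - 2)*(s^4 - s^3 - 10*s^2 - 8*s) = (s - 2)*(s + 1)*(s^3 - 2*s^2 - 8*s) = (s - 4)*(s - 2)*(s + 1)*(s^2 + 2*s) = s*(s - 4)*(s - 2)*(s + 1)*(s + 2)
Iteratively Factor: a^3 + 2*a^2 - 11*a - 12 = (a + 4)*(a^2 - 2*a - 3) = (a - 3)*(a + 4)*(a + 1)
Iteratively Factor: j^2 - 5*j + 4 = (j - 1)*(j - 4)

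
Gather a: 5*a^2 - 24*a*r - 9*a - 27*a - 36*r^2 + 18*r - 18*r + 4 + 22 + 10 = 5*a^2 + a*(-24*r - 36) - 36*r^2 + 36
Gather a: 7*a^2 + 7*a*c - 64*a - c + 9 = 7*a^2 + a*(7*c - 64) - c + 9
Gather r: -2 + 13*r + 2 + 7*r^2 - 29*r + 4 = 7*r^2 - 16*r + 4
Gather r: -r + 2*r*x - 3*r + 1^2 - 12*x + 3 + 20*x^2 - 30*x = r*(2*x - 4) + 20*x^2 - 42*x + 4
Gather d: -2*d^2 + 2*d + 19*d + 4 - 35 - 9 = -2*d^2 + 21*d - 40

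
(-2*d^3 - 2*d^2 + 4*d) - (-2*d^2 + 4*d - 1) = 1 - 2*d^3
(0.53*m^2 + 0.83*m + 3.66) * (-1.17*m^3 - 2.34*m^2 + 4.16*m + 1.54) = -0.6201*m^5 - 2.2113*m^4 - 4.0196*m^3 - 4.2954*m^2 + 16.5038*m + 5.6364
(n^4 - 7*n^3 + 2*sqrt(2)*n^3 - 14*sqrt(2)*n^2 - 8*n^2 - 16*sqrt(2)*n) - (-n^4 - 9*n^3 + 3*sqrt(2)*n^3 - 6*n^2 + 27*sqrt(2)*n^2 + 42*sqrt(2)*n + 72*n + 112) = 2*n^4 - sqrt(2)*n^3 + 2*n^3 - 41*sqrt(2)*n^2 - 2*n^2 - 58*sqrt(2)*n - 72*n - 112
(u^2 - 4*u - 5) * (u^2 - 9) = u^4 - 4*u^3 - 14*u^2 + 36*u + 45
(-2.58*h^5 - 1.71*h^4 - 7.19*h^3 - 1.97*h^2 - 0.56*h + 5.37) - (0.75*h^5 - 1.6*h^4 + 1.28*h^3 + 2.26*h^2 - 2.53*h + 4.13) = -3.33*h^5 - 0.11*h^4 - 8.47*h^3 - 4.23*h^2 + 1.97*h + 1.24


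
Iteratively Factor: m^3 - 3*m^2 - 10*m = (m + 2)*(m^2 - 5*m) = (m - 5)*(m + 2)*(m)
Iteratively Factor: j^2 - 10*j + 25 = (j - 5)*(j - 5)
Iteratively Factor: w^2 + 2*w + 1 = (w + 1)*(w + 1)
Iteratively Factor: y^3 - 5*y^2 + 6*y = (y - 2)*(y^2 - 3*y) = (y - 3)*(y - 2)*(y)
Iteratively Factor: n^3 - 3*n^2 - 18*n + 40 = (n + 4)*(n^2 - 7*n + 10) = (n - 2)*(n + 4)*(n - 5)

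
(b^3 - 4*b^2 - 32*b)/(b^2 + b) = (b^2 - 4*b - 32)/(b + 1)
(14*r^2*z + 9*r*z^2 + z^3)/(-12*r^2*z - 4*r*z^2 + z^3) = (7*r + z)/(-6*r + z)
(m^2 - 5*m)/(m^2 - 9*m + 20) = m/(m - 4)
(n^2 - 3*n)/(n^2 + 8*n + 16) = n*(n - 3)/(n^2 + 8*n + 16)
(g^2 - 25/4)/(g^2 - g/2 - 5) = (g + 5/2)/(g + 2)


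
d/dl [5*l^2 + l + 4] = 10*l + 1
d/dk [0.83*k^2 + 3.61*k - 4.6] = 1.66*k + 3.61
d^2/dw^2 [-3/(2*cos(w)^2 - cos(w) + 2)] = 3*(-16*sin(w)^4 - 7*sin(w)^2 - 19*cos(w)/2 + 3*cos(3*w)/2 + 17)/(2*sin(w)^2 + cos(w) - 4)^3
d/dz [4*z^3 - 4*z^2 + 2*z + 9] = 12*z^2 - 8*z + 2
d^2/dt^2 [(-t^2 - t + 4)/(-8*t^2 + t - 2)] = 12*(12*t^3 - 136*t^2 + 8*t + 11)/(512*t^6 - 192*t^5 + 408*t^4 - 97*t^3 + 102*t^2 - 12*t + 8)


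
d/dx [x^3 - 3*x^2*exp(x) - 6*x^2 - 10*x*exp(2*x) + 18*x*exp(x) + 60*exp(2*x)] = -3*x^2*exp(x) + 3*x^2 - 20*x*exp(2*x) + 12*x*exp(x) - 12*x + 110*exp(2*x) + 18*exp(x)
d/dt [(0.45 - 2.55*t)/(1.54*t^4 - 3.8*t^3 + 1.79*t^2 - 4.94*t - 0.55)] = (11.781*t^4 - 22.152*t^3 + 9.6945*t^2 - 1.611*t + 3.6255)/(2.3716*t^8 - 11.704*t^7 + 19.9532*t^6 - 28.8192*t^5 + 39.0541*t^4 - 13.5052*t^3 + 22.4346*t^2 + 5.434*t + 0.3025)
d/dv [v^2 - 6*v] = 2*v - 6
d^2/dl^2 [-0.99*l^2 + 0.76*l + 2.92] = -1.98000000000000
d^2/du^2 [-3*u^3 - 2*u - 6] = -18*u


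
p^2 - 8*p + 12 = (p - 6)*(p - 2)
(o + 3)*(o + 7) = o^2 + 10*o + 21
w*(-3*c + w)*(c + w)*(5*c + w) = -15*c^3*w - 13*c^2*w^2 + 3*c*w^3 + w^4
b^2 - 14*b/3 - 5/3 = (b - 5)*(b + 1/3)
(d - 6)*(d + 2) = d^2 - 4*d - 12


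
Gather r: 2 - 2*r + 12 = 14 - 2*r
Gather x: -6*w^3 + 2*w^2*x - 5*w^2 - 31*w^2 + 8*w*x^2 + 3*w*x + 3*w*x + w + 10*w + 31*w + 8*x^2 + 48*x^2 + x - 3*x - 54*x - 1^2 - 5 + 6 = -6*w^3 - 36*w^2 + 42*w + x^2*(8*w + 56) + x*(2*w^2 + 6*w - 56)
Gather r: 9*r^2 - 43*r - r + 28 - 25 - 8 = 9*r^2 - 44*r - 5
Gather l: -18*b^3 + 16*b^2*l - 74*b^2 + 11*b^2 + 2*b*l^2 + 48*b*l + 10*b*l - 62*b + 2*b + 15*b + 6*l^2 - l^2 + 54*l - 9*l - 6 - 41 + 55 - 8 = -18*b^3 - 63*b^2 - 45*b + l^2*(2*b + 5) + l*(16*b^2 + 58*b + 45)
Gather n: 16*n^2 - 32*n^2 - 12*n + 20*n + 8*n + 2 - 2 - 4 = -16*n^2 + 16*n - 4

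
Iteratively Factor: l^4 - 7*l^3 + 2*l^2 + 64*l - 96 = (l - 4)*(l^3 - 3*l^2 - 10*l + 24) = (l - 4)^2*(l^2 + l - 6) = (l - 4)^2*(l + 3)*(l - 2)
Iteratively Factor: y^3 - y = (y)*(y^2 - 1) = y*(y + 1)*(y - 1)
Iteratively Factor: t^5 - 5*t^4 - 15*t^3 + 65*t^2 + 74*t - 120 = (t - 5)*(t^4 - 15*t^2 - 10*t + 24) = (t - 5)*(t + 3)*(t^3 - 3*t^2 - 6*t + 8) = (t - 5)*(t - 4)*(t + 3)*(t^2 + t - 2) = (t - 5)*(t - 4)*(t - 1)*(t + 3)*(t + 2)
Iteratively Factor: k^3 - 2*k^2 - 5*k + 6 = (k - 3)*(k^2 + k - 2) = (k - 3)*(k + 2)*(k - 1)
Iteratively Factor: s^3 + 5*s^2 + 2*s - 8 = (s + 4)*(s^2 + s - 2) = (s + 2)*(s + 4)*(s - 1)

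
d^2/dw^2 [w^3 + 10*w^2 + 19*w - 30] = 6*w + 20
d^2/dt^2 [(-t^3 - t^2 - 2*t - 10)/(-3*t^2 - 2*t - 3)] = 2*(7*t^3 + 261*t^2 + 153*t - 53)/(27*t^6 + 54*t^5 + 117*t^4 + 116*t^3 + 117*t^2 + 54*t + 27)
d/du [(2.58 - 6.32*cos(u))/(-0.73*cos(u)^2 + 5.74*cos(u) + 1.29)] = (4.6136*cos(u)^2 - 3.7668*cos(u) + 22.962)*sin(u)/(0.5329*cos(u)^4 - 8.3804*cos(u)^3 + 31.0642*cos(u)^2 + 14.8092*cos(u) + 1.6641)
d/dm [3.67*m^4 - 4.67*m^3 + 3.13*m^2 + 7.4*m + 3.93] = 14.68*m^3 - 14.01*m^2 + 6.26*m + 7.4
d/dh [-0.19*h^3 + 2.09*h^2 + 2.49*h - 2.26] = -0.57*h^2 + 4.18*h + 2.49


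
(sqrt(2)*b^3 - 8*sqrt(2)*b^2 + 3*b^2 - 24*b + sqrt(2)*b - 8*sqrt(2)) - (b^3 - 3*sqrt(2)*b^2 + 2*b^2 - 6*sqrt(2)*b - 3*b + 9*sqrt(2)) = -b^3 + sqrt(2)*b^3 - 5*sqrt(2)*b^2 + b^2 - 21*b + 7*sqrt(2)*b - 17*sqrt(2)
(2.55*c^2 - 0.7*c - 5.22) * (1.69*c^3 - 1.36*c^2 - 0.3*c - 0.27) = 4.3095*c^5 - 4.651*c^4 - 8.6348*c^3 + 6.6207*c^2 + 1.755*c + 1.4094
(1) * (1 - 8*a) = 1 - 8*a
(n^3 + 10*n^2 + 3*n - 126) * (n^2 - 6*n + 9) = n^5 + 4*n^4 - 48*n^3 - 54*n^2 + 783*n - 1134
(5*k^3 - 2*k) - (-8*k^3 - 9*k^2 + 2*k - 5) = 13*k^3 + 9*k^2 - 4*k + 5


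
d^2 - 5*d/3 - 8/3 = (d - 8/3)*(d + 1)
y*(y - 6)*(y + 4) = y^3 - 2*y^2 - 24*y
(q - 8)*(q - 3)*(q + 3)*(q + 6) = q^4 - 2*q^3 - 57*q^2 + 18*q + 432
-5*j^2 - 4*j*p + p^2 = (-5*j + p)*(j + p)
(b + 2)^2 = b^2 + 4*b + 4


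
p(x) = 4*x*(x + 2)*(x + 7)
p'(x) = 4*x*(x + 2) + 4*x*(x + 7) + 4*(x + 2)*(x + 7)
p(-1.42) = -18.38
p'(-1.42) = -22.04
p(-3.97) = 94.79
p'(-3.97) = -40.71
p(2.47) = 418.23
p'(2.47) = 307.05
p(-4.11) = 100.25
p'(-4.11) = -37.21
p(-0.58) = -21.15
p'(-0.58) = 18.28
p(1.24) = 132.42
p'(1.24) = 163.73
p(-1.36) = -19.64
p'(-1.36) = -19.72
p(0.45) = 32.85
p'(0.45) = 90.83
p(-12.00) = -2400.00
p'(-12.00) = 920.00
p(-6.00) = 96.00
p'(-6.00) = 56.00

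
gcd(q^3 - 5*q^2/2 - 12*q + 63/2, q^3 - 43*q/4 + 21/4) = q^2 + q/2 - 21/2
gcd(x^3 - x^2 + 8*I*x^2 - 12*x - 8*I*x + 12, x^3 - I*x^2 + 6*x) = x + 2*I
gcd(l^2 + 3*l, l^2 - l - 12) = l + 3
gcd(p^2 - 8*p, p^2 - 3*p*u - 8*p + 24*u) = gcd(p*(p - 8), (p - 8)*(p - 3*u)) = p - 8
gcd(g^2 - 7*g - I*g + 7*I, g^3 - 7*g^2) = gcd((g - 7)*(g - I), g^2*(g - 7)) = g - 7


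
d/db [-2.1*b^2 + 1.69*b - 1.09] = 1.69 - 4.2*b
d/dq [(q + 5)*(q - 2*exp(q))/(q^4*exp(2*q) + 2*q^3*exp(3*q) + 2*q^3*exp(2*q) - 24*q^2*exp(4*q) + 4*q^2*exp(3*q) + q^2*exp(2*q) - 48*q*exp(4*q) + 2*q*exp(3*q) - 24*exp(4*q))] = (-2*(q + 5)*(q - 2*exp(q))*(q^4 + 3*q^3*exp(q) + 4*q^3 - 48*q^2*exp(2*q) + 9*q^2*exp(q) + 4*q^2 - 120*q*exp(2*q) + 7*q*exp(q) + q - 72*exp(2*q) + exp(q)) + (q - (q + 5)*(2*exp(q) - 1) - 2*exp(q))*(q^4 + 2*q^3*exp(q) + 2*q^3 - 24*q^2*exp(2*q) + 4*q^2*exp(q) + q^2 - 48*q*exp(2*q) + 2*q*exp(q) - 24*exp(2*q)))*exp(-2*q)/(q^4 + 2*q^3*exp(q) + 2*q^3 - 24*q^2*exp(2*q) + 4*q^2*exp(q) + q^2 - 48*q*exp(2*q) + 2*q*exp(q) - 24*exp(2*q))^2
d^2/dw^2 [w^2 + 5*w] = 2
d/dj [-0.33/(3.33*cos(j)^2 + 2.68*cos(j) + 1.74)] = -(2.1978*cos(j) + 0.8844)*sin(j)/(3.33*cos(j)^2 + 2.68*cos(j) + 1.74)^2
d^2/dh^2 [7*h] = 0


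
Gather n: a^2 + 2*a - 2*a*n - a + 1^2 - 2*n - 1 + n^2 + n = a^2 + a + n^2 + n*(-2*a - 1)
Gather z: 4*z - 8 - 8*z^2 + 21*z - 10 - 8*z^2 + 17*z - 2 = -16*z^2 + 42*z - 20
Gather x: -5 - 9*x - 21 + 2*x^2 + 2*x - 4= 2*x^2 - 7*x - 30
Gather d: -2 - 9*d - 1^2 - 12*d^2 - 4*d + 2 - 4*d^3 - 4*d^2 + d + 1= -4*d^3 - 16*d^2 - 12*d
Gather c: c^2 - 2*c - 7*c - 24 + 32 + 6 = c^2 - 9*c + 14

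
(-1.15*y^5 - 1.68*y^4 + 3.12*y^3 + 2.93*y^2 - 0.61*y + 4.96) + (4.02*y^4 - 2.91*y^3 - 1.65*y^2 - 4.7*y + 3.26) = -1.15*y^5 + 2.34*y^4 + 0.21*y^3 + 1.28*y^2 - 5.31*y + 8.22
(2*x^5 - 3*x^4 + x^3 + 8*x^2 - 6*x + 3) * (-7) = -14*x^5 + 21*x^4 - 7*x^3 - 56*x^2 + 42*x - 21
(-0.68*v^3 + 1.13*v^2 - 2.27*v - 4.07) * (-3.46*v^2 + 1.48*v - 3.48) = 2.3528*v^5 - 4.9162*v^4 + 11.893*v^3 + 6.7902*v^2 + 1.876*v + 14.1636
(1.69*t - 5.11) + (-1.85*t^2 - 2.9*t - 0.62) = -1.85*t^2 - 1.21*t - 5.73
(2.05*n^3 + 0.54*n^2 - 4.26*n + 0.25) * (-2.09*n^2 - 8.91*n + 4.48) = -4.2845*n^5 - 19.3941*n^4 + 13.276*n^3 + 39.8533*n^2 - 21.3123*n + 1.12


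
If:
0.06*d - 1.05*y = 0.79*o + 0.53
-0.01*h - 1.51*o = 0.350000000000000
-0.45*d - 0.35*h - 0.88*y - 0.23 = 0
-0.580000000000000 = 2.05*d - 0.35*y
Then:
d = -0.34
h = 0.65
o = -0.24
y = -0.35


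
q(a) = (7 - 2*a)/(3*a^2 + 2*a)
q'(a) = (7 - 2*a)*(-6*a - 2)/(3*a^2 + 2*a)^2 - 2/(3*a^2 + 2*a)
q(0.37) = 5.44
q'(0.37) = -21.69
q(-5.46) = 0.23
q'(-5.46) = 0.06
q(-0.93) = 12.06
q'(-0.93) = 56.04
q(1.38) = 0.50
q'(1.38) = -0.84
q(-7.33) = 0.15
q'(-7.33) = 0.03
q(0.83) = 1.43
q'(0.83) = -3.22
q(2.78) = 0.05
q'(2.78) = -0.10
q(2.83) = 0.05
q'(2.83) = -0.10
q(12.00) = -0.04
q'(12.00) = 0.00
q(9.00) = -0.04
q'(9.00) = 0.00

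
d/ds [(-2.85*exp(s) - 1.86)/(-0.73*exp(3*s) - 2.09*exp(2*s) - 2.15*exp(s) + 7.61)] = (-(2.85*exp(s) + 1.86)*(2.19*exp(2*s) + 4.18*exp(s) + 2.15) + 2.0805*exp(3*s) + 5.9565*exp(2*s) + 6.1275*exp(s) - 21.6885)*exp(s)/(0.73*exp(3*s) + 2.09*exp(2*s) + 2.15*exp(s) - 7.61)^2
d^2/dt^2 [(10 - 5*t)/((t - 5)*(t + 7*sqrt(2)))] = 10*((2 - t)*(t - 5)^2 + (2 - t)*(t - 5)*(t + 7*sqrt(2)) + (2 - t)*(t + 7*sqrt(2))^2 + (t - 5)^2*(t + 7*sqrt(2)) + (t - 5)*(t + 7*sqrt(2))^2)/((t - 5)^3*(t + 7*sqrt(2))^3)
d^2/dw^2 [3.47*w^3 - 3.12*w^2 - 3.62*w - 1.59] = 20.82*w - 6.24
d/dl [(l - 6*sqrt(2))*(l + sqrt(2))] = 2*l - 5*sqrt(2)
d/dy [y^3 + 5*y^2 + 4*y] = 3*y^2 + 10*y + 4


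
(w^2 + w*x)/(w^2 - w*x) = (w + x)/(w - x)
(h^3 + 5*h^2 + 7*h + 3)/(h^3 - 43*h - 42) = (h^2 + 4*h + 3)/(h^2 - h - 42)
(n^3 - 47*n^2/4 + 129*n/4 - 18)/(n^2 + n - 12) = (n^2 - 35*n/4 + 6)/(n + 4)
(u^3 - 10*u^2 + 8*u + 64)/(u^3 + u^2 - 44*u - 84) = (u^2 - 12*u + 32)/(u^2 - u - 42)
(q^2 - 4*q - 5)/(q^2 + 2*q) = (q^2 - 4*q - 5)/(q*(q + 2))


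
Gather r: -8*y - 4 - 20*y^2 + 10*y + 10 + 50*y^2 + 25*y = 30*y^2 + 27*y + 6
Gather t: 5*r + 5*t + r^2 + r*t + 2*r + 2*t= r^2 + 7*r + t*(r + 7)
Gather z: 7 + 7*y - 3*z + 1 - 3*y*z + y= 8*y + z*(-3*y - 3) + 8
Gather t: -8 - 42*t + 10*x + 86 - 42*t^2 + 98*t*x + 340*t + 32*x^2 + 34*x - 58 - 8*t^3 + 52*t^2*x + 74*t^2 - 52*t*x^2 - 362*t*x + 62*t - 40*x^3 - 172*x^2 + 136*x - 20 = -8*t^3 + t^2*(52*x + 32) + t*(-52*x^2 - 264*x + 360) - 40*x^3 - 140*x^2 + 180*x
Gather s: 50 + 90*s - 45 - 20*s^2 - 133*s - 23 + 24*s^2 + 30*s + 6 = 4*s^2 - 13*s - 12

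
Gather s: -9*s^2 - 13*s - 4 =-9*s^2 - 13*s - 4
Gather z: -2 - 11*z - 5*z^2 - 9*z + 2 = -5*z^2 - 20*z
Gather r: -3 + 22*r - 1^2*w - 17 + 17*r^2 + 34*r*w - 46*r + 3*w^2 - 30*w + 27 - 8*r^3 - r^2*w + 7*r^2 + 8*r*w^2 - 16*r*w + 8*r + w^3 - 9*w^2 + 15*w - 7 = -8*r^3 + r^2*(24 - w) + r*(8*w^2 + 18*w - 16) + w^3 - 6*w^2 - 16*w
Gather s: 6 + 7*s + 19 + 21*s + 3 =28*s + 28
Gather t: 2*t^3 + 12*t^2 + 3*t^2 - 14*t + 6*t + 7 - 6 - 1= 2*t^3 + 15*t^2 - 8*t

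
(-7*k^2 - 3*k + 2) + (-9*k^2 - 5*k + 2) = -16*k^2 - 8*k + 4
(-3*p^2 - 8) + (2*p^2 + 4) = -p^2 - 4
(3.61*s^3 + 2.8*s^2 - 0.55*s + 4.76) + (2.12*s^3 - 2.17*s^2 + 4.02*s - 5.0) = 5.73*s^3 + 0.63*s^2 + 3.47*s - 0.24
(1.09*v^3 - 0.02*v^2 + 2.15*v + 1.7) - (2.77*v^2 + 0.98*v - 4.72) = 1.09*v^3 - 2.79*v^2 + 1.17*v + 6.42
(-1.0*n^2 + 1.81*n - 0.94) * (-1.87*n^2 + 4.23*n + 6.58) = 1.87*n^4 - 7.6147*n^3 + 2.8341*n^2 + 7.9336*n - 6.1852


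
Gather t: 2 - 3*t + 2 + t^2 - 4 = t^2 - 3*t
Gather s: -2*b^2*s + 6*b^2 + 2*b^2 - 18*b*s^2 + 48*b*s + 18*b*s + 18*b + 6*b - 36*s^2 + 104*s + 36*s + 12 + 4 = 8*b^2 + 24*b + s^2*(-18*b - 36) + s*(-2*b^2 + 66*b + 140) + 16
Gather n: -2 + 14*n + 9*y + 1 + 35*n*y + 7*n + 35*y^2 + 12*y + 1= n*(35*y + 21) + 35*y^2 + 21*y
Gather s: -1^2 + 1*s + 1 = s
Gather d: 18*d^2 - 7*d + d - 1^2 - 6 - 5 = 18*d^2 - 6*d - 12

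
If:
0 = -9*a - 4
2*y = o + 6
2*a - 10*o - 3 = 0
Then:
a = -4/9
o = -7/18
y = 101/36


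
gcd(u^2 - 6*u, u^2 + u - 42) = u - 6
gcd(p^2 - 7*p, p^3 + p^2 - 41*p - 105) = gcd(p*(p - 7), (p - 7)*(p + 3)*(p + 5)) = p - 7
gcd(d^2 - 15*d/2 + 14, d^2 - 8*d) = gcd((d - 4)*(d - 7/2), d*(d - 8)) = 1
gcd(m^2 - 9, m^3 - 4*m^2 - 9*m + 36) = m^2 - 9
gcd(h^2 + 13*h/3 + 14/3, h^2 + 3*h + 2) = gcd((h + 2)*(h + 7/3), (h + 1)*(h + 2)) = h + 2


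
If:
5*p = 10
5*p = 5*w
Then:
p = 2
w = 2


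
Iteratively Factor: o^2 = (o)*(o)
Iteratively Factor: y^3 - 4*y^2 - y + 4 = (y - 4)*(y^2 - 1) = (y - 4)*(y + 1)*(y - 1)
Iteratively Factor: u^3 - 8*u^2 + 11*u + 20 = (u - 4)*(u^2 - 4*u - 5) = (u - 4)*(u + 1)*(u - 5)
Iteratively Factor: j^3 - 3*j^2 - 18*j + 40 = (j + 4)*(j^2 - 7*j + 10) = (j - 2)*(j + 4)*(j - 5)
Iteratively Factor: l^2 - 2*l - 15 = (l - 5)*(l + 3)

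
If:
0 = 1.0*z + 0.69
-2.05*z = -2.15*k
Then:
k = -0.66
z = -0.69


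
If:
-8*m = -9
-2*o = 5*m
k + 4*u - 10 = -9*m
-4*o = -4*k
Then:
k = -45/16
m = 9/8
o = -45/16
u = 43/64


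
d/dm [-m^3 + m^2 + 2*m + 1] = -3*m^2 + 2*m + 2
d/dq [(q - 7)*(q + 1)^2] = (q + 1)*(3*q - 13)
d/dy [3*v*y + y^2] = 3*v + 2*y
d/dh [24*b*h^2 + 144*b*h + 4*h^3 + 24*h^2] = 48*b*h + 144*b + 12*h^2 + 48*h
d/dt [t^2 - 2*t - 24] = 2*t - 2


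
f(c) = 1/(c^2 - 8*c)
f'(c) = (8 - 2*c)/(c^2 - 8*c)^2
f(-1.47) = 0.07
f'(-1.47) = 0.06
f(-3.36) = 0.03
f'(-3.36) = 0.01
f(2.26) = -0.08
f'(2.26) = 0.02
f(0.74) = -0.19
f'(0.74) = 0.23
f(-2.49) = 0.04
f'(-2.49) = 0.02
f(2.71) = -0.07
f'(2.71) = 0.01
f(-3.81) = 0.02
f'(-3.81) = 0.01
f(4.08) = -0.06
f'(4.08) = -0.00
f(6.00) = -0.08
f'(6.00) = -0.03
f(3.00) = -0.07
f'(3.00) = 0.01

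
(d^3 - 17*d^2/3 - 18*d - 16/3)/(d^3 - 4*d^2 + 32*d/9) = 3*(3*d^3 - 17*d^2 - 54*d - 16)/(d*(9*d^2 - 36*d + 32))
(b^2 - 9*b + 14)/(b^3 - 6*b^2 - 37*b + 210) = (b - 2)/(b^2 + b - 30)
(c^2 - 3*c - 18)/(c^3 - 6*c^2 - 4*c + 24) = (c + 3)/(c^2 - 4)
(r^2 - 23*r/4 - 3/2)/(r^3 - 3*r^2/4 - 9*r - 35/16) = 4*(r - 6)/(4*r^2 - 4*r - 35)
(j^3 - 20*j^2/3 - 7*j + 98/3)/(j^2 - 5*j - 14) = (3*j^2 + j - 14)/(3*(j + 2))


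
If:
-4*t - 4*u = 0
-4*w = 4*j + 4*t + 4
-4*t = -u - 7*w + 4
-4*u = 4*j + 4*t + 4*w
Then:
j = 1/7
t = -1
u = 1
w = -1/7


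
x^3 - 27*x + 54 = (x - 3)^2*(x + 6)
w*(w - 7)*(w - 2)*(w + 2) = w^4 - 7*w^3 - 4*w^2 + 28*w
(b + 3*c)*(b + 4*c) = b^2 + 7*b*c + 12*c^2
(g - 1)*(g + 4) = g^2 + 3*g - 4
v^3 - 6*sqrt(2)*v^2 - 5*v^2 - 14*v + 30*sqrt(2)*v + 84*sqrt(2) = (v - 7)*(v + 2)*(v - 6*sqrt(2))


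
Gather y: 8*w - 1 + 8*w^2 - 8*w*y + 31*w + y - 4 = 8*w^2 + 39*w + y*(1 - 8*w) - 5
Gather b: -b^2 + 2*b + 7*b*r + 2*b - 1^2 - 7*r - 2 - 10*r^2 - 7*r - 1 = -b^2 + b*(7*r + 4) - 10*r^2 - 14*r - 4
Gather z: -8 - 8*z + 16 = 8 - 8*z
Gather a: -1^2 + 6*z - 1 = 6*z - 2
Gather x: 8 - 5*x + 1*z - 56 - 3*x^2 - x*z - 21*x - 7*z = -3*x^2 + x*(-z - 26) - 6*z - 48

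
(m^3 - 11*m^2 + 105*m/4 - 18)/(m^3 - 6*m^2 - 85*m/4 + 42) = (2*m - 3)/(2*m + 7)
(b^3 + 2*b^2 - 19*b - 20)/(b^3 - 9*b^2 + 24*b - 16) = (b^2 + 6*b + 5)/(b^2 - 5*b + 4)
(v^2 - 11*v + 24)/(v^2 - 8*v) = (v - 3)/v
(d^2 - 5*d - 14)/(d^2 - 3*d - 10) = (d - 7)/(d - 5)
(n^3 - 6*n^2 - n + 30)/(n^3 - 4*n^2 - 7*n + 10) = (n - 3)/(n - 1)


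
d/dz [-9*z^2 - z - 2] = -18*z - 1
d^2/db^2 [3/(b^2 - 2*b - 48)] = 6*(b^2 - 2*b - 4*(b - 1)^2 - 48)/(-b^2 + 2*b + 48)^3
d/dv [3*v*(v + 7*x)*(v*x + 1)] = 9*v^2*x + 42*v*x^2 + 6*v + 21*x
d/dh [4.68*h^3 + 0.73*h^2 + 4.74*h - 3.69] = 14.04*h^2 + 1.46*h + 4.74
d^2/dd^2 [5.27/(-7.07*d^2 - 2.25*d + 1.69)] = (526.840846*d^2 + 167.66505*d - 5.27*(14.14*d + 2.25)*(28.28*d + 4.5) - 125.935082)/(7.07*d^2 + 2.25*d - 1.69)^3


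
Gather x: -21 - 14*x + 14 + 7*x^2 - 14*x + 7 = 7*x^2 - 28*x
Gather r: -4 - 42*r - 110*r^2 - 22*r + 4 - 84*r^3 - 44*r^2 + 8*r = -84*r^3 - 154*r^2 - 56*r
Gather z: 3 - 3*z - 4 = -3*z - 1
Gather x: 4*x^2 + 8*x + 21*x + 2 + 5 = 4*x^2 + 29*x + 7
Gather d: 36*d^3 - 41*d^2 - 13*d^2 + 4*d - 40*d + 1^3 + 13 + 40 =36*d^3 - 54*d^2 - 36*d + 54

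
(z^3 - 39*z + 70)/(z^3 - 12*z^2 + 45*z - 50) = (z + 7)/(z - 5)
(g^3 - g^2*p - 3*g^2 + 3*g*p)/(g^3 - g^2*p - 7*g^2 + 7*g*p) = (g - 3)/(g - 7)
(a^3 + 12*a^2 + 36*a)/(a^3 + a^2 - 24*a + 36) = a*(a + 6)/(a^2 - 5*a + 6)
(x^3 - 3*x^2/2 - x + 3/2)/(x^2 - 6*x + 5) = (2*x^2 - x - 3)/(2*(x - 5))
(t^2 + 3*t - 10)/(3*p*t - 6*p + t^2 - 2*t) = (t + 5)/(3*p + t)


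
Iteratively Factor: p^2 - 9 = (p + 3)*(p - 3)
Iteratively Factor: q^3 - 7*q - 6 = (q - 3)*(q^2 + 3*q + 2) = (q - 3)*(q + 2)*(q + 1)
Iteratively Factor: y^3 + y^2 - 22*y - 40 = (y + 2)*(y^2 - y - 20) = (y - 5)*(y + 2)*(y + 4)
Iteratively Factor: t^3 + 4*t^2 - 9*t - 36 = (t - 3)*(t^2 + 7*t + 12) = (t - 3)*(t + 3)*(t + 4)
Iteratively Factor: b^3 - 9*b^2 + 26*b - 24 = (b - 3)*(b^2 - 6*b + 8) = (b - 4)*(b - 3)*(b - 2)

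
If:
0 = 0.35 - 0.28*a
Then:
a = 1.25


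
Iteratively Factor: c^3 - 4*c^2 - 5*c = (c - 5)*(c^2 + c) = c*(c - 5)*(c + 1)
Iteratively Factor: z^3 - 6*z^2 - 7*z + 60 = (z - 5)*(z^2 - z - 12) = (z - 5)*(z + 3)*(z - 4)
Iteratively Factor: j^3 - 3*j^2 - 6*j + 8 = (j - 1)*(j^2 - 2*j - 8) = (j - 4)*(j - 1)*(j + 2)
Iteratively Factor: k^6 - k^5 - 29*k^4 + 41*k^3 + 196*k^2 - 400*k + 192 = (k - 1)*(k^5 - 29*k^3 + 12*k^2 + 208*k - 192) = (k - 3)*(k - 1)*(k^4 + 3*k^3 - 20*k^2 - 48*k + 64) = (k - 3)*(k - 1)*(k + 4)*(k^3 - k^2 - 16*k + 16) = (k - 3)*(k - 1)*(k + 4)^2*(k^2 - 5*k + 4) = (k - 4)*(k - 3)*(k - 1)*(k + 4)^2*(k - 1)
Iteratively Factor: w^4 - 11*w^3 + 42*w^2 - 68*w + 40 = (w - 2)*(w^3 - 9*w^2 + 24*w - 20) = (w - 2)^2*(w^2 - 7*w + 10) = (w - 5)*(w - 2)^2*(w - 2)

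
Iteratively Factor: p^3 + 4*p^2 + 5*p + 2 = (p + 1)*(p^2 + 3*p + 2) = (p + 1)^2*(p + 2)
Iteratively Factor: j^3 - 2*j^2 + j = (j)*(j^2 - 2*j + 1) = j*(j - 1)*(j - 1)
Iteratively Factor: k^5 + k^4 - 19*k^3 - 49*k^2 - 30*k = (k + 2)*(k^4 - k^3 - 17*k^2 - 15*k) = k*(k + 2)*(k^3 - k^2 - 17*k - 15) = k*(k + 2)*(k + 3)*(k^2 - 4*k - 5) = k*(k - 5)*(k + 2)*(k + 3)*(k + 1)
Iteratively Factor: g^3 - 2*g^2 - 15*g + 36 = (g + 4)*(g^2 - 6*g + 9) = (g - 3)*(g + 4)*(g - 3)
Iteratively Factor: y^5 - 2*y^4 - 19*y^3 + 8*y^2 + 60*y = (y - 5)*(y^4 + 3*y^3 - 4*y^2 - 12*y) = y*(y - 5)*(y^3 + 3*y^2 - 4*y - 12) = y*(y - 5)*(y - 2)*(y^2 + 5*y + 6) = y*(y - 5)*(y - 2)*(y + 3)*(y + 2)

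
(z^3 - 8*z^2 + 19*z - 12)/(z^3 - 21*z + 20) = (z - 3)/(z + 5)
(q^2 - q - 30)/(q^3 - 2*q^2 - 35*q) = (q - 6)/(q*(q - 7))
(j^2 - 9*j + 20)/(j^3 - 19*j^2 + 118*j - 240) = (j - 4)/(j^2 - 14*j + 48)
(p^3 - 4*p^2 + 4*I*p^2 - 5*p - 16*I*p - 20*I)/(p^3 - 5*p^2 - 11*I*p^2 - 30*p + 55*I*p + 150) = (p^2 + p*(1 + 4*I) + 4*I)/(p^2 - 11*I*p - 30)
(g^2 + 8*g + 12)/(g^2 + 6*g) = (g + 2)/g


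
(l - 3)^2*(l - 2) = l^3 - 8*l^2 + 21*l - 18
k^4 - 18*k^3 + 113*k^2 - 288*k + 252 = (k - 7)*(k - 6)*(k - 3)*(k - 2)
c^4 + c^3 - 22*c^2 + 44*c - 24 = (c - 2)^2*(c - 1)*(c + 6)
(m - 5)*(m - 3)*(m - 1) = m^3 - 9*m^2 + 23*m - 15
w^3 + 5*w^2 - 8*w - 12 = (w - 2)*(w + 1)*(w + 6)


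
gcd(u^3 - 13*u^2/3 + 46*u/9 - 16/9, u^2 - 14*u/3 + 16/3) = u - 8/3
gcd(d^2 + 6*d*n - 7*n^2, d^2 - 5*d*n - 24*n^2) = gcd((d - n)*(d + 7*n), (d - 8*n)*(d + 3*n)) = 1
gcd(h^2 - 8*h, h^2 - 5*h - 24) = h - 8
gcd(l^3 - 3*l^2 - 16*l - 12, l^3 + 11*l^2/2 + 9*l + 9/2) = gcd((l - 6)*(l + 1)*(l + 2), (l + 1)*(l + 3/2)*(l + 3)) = l + 1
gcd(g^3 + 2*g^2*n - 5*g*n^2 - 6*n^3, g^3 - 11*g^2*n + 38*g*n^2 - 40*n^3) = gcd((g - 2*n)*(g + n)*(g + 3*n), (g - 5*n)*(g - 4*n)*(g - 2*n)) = g - 2*n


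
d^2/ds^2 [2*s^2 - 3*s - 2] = 4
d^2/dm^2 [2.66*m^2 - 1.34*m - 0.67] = 5.32000000000000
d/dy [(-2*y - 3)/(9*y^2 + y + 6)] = (-18*y^2 - 2*y + (2*y + 3)*(18*y + 1) - 12)/(9*y^2 + y + 6)^2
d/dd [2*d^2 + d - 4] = 4*d + 1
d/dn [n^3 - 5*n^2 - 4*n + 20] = 3*n^2 - 10*n - 4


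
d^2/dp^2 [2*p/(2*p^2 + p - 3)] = 4*(p*(4*p + 1)^2 - (6*p + 1)*(2*p^2 + p - 3))/(2*p^2 + p - 3)^3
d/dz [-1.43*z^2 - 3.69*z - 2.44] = -2.86*z - 3.69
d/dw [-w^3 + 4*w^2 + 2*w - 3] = -3*w^2 + 8*w + 2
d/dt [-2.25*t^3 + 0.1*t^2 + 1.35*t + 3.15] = -6.75*t^2 + 0.2*t + 1.35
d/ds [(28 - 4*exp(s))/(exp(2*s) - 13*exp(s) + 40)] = 4*((exp(s) - 7)*(2*exp(s) - 13) - exp(2*s) + 13*exp(s) - 40)*exp(s)/(exp(2*s) - 13*exp(s) + 40)^2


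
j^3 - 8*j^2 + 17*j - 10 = (j - 5)*(j - 2)*(j - 1)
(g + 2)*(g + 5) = g^2 + 7*g + 10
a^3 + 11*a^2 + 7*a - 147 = (a - 3)*(a + 7)^2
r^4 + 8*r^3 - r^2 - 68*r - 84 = (r - 3)*(r + 2)^2*(r + 7)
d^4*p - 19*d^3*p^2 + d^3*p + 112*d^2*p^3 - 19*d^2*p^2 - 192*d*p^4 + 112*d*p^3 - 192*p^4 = (d - 8*p)^2*(d - 3*p)*(d*p + p)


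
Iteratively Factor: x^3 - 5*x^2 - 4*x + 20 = (x - 5)*(x^2 - 4) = (x - 5)*(x + 2)*(x - 2)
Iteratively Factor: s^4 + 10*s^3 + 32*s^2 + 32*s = (s + 2)*(s^3 + 8*s^2 + 16*s) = s*(s + 2)*(s^2 + 8*s + 16) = s*(s + 2)*(s + 4)*(s + 4)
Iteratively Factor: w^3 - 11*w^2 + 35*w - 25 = (w - 5)*(w^2 - 6*w + 5) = (w - 5)^2*(w - 1)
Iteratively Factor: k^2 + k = (k + 1)*(k)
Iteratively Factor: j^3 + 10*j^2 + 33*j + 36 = (j + 3)*(j^2 + 7*j + 12) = (j + 3)^2*(j + 4)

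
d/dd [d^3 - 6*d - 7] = 3*d^2 - 6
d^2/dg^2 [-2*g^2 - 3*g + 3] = -4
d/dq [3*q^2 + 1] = 6*q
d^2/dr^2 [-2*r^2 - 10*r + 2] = -4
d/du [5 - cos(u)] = sin(u)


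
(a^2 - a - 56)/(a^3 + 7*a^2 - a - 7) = (a - 8)/(a^2 - 1)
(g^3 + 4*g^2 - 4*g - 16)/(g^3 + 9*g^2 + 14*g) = (g^2 + 2*g - 8)/(g*(g + 7))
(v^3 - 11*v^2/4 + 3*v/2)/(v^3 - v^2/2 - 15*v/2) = (-4*v^2 + 11*v - 6)/(2*(-2*v^2 + v + 15))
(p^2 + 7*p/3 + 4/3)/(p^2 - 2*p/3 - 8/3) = (p + 1)/(p - 2)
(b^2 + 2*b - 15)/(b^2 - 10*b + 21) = (b + 5)/(b - 7)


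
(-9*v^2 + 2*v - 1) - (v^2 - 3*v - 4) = -10*v^2 + 5*v + 3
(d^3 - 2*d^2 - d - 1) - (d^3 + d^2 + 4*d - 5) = -3*d^2 - 5*d + 4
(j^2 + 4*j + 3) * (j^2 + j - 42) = j^4 + 5*j^3 - 35*j^2 - 165*j - 126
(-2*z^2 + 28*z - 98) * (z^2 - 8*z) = -2*z^4 + 44*z^3 - 322*z^2 + 784*z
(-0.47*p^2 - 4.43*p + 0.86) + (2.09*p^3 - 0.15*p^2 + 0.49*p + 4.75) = 2.09*p^3 - 0.62*p^2 - 3.94*p + 5.61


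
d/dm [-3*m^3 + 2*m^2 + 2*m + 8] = -9*m^2 + 4*m + 2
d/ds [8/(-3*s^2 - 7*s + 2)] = 8*(6*s + 7)/(3*s^2 + 7*s - 2)^2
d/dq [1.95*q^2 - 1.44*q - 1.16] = 3.9*q - 1.44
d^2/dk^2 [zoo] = 0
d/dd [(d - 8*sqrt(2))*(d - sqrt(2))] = 2*d - 9*sqrt(2)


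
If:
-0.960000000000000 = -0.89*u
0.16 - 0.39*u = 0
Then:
No Solution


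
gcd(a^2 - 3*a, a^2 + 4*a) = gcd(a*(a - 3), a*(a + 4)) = a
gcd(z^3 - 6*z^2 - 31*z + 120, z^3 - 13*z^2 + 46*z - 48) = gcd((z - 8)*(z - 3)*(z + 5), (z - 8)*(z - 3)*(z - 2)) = z^2 - 11*z + 24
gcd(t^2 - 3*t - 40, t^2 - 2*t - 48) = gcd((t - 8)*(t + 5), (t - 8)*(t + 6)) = t - 8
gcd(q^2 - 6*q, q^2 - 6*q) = q^2 - 6*q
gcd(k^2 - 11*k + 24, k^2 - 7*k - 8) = k - 8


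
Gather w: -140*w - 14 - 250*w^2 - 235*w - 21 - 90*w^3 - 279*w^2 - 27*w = -90*w^3 - 529*w^2 - 402*w - 35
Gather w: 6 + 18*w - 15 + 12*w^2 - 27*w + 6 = 12*w^2 - 9*w - 3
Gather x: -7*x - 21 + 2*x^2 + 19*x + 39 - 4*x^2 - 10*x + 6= -2*x^2 + 2*x + 24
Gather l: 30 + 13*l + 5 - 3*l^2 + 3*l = -3*l^2 + 16*l + 35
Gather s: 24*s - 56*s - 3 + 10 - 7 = -32*s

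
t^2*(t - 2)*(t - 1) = t^4 - 3*t^3 + 2*t^2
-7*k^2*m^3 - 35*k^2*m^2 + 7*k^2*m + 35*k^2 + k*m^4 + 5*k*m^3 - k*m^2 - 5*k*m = (-7*k + m)*(m - 1)*(m + 5)*(k*m + k)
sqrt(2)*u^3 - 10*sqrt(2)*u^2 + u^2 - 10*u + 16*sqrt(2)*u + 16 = (u - 8)*(u - 2)*(sqrt(2)*u + 1)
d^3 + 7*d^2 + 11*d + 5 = (d + 1)^2*(d + 5)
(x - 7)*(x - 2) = x^2 - 9*x + 14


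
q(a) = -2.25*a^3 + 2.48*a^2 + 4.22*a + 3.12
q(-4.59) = 253.58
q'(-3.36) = -88.65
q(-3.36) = 102.29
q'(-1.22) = -11.88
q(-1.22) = 5.75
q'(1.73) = -7.40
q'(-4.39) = -147.64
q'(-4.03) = -125.39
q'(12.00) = -908.26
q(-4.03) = 173.66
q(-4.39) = 222.75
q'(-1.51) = -18.66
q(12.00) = -3477.12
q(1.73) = 6.19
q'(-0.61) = -1.32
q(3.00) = -22.65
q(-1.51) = 10.15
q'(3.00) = -41.65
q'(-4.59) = -160.76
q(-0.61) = 1.98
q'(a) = -6.75*a^2 + 4.96*a + 4.22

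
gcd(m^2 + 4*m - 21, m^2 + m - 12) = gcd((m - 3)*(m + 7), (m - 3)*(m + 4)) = m - 3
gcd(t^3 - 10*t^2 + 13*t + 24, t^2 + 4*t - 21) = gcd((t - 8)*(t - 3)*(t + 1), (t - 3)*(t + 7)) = t - 3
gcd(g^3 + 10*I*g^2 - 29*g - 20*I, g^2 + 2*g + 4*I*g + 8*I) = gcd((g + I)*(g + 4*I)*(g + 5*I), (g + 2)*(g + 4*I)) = g + 4*I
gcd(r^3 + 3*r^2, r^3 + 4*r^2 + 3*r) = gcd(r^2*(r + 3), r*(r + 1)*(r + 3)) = r^2 + 3*r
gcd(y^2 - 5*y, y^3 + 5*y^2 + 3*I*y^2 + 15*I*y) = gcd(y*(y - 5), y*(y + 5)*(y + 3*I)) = y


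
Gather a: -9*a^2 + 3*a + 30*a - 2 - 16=-9*a^2 + 33*a - 18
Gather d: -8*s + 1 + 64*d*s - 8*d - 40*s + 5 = d*(64*s - 8) - 48*s + 6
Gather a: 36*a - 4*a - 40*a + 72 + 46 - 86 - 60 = -8*a - 28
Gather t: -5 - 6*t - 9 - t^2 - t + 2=-t^2 - 7*t - 12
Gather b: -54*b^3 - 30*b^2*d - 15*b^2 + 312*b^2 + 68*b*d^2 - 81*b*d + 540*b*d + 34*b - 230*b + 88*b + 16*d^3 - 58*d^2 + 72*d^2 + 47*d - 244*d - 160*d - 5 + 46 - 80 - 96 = -54*b^3 + b^2*(297 - 30*d) + b*(68*d^2 + 459*d - 108) + 16*d^3 + 14*d^2 - 357*d - 135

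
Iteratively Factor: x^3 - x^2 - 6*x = (x + 2)*(x^2 - 3*x) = x*(x + 2)*(x - 3)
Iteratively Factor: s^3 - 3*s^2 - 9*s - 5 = (s + 1)*(s^2 - 4*s - 5) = (s - 5)*(s + 1)*(s + 1)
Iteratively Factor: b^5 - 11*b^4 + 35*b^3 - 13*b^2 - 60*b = (b + 1)*(b^4 - 12*b^3 + 47*b^2 - 60*b) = (b - 4)*(b + 1)*(b^3 - 8*b^2 + 15*b) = (b - 4)*(b - 3)*(b + 1)*(b^2 - 5*b) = (b - 5)*(b - 4)*(b - 3)*(b + 1)*(b)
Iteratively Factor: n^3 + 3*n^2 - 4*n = (n - 1)*(n^2 + 4*n) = (n - 1)*(n + 4)*(n)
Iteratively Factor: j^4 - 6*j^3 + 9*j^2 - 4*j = (j)*(j^3 - 6*j^2 + 9*j - 4) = j*(j - 1)*(j^2 - 5*j + 4) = j*(j - 1)^2*(j - 4)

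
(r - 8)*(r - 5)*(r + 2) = r^3 - 11*r^2 + 14*r + 80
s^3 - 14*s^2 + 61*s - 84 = (s - 7)*(s - 4)*(s - 3)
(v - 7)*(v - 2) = v^2 - 9*v + 14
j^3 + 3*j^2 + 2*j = j*(j + 1)*(j + 2)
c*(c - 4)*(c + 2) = c^3 - 2*c^2 - 8*c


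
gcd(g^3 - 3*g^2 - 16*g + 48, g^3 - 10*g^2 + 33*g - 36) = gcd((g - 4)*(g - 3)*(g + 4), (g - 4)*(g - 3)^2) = g^2 - 7*g + 12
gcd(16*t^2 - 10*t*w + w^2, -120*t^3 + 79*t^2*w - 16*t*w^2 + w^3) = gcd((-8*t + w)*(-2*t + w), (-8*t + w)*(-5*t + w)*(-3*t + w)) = 8*t - w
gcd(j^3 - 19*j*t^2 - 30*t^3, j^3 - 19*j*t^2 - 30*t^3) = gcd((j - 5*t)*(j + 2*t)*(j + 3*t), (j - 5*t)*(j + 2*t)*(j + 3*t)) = -j^3 + 19*j*t^2 + 30*t^3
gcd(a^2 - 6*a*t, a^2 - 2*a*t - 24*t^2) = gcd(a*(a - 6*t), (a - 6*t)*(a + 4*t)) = -a + 6*t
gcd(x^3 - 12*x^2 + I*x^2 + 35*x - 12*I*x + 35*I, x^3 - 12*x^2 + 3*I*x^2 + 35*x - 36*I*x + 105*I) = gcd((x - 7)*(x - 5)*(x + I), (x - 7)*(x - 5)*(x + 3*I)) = x^2 - 12*x + 35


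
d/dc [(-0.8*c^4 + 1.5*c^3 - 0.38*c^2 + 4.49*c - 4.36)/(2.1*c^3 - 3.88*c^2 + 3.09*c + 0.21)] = (-1.68*c^6 + 6.208*c^5 - 12.438*c^4 - 10.26*c^3 + 44.66*c^2 - 33.9932*c + 14.4153)/(4.41*c^6 - 16.296*c^5 + 28.0324*c^4 - 23.0964*c^3 + 7.9185*c^2 + 1.2978*c + 0.0441)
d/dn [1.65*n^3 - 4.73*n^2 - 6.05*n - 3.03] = 4.95*n^2 - 9.46*n - 6.05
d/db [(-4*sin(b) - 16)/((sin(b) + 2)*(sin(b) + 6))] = 4*(sin(b)^2 + 8*sin(b) + 20)*cos(b)/((sin(b) + 2)^2*(sin(b) + 6)^2)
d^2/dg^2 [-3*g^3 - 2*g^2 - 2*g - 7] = -18*g - 4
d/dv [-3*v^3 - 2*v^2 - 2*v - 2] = -9*v^2 - 4*v - 2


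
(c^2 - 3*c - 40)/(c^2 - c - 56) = (c + 5)/(c + 7)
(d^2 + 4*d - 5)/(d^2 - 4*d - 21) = (-d^2 - 4*d + 5)/(-d^2 + 4*d + 21)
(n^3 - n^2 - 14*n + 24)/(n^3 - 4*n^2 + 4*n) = (n^2 + n - 12)/(n*(n - 2))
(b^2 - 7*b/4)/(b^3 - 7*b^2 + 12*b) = (b - 7/4)/(b^2 - 7*b + 12)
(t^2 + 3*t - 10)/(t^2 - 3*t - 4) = (-t^2 - 3*t + 10)/(-t^2 + 3*t + 4)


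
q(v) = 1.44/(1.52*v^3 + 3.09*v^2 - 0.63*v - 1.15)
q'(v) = 1.44*(-4.56*v^2 - 6.18*v + 0.63)/(1.52*v^3 + 3.09*v^2 - 0.63*v - 1.15)^2 = (-6.5664*v^2 - 8.8992*v + 0.9072)/(1.52*v^3 + 3.09*v^2 - 0.63*v - 1.15)^2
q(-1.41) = 0.89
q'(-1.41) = 0.15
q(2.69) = 0.03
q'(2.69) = -0.03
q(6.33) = 0.00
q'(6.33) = -0.00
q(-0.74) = 3.67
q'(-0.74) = 25.32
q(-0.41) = -3.02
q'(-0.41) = 15.17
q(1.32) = 0.21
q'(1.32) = -0.47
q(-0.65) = 9.76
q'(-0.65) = 179.83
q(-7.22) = -0.00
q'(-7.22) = -0.00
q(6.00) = 0.00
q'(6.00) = -0.00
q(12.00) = 0.00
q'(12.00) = -0.00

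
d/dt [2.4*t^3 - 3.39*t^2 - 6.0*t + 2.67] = 7.2*t^2 - 6.78*t - 6.0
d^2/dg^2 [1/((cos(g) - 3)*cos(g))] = (-(1 - cos(2*g))^2 - 45*cos(g)/4 - 11*cos(2*g)/2 + 9*cos(3*g)/4 + 33/2)/((cos(g) - 3)^3*cos(g)^3)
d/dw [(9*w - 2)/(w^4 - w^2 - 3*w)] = (-9*w*(-w^3 + w + 3) + (9*w - 2)*(-4*w^3 + 2*w + 3))/(w^2*(-w^3 + w + 3)^2)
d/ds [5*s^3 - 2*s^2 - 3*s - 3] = 15*s^2 - 4*s - 3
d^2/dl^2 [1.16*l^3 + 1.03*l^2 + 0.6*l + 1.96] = 6.96*l + 2.06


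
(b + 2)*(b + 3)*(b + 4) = b^3 + 9*b^2 + 26*b + 24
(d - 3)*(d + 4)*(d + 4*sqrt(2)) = d^3 + d^2 + 4*sqrt(2)*d^2 - 12*d + 4*sqrt(2)*d - 48*sqrt(2)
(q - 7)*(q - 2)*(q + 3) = q^3 - 6*q^2 - 13*q + 42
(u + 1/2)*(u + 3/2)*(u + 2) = u^3 + 4*u^2 + 19*u/4 + 3/2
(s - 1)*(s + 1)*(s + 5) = s^3 + 5*s^2 - s - 5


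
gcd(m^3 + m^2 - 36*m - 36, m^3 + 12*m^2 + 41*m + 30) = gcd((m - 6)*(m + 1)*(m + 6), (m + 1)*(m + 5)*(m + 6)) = m^2 + 7*m + 6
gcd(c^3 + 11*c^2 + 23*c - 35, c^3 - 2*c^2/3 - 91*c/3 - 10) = c + 5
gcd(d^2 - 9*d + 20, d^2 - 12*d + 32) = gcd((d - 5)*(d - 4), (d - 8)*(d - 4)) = d - 4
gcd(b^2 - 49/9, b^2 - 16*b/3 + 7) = b - 7/3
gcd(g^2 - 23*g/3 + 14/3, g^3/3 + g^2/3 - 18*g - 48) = 1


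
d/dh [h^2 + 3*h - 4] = 2*h + 3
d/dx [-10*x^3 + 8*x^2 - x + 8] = -30*x^2 + 16*x - 1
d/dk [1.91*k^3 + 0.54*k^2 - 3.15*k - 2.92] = 5.73*k^2 + 1.08*k - 3.15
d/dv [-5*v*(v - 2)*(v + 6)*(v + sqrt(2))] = -20*v^3 - 60*v^2 - 15*sqrt(2)*v^2 - 40*sqrt(2)*v + 120*v + 60*sqrt(2)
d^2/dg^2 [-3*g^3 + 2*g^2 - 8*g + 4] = 4 - 18*g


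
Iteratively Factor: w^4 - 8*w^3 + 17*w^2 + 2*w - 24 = (w - 2)*(w^3 - 6*w^2 + 5*w + 12) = (w - 2)*(w + 1)*(w^2 - 7*w + 12) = (w - 4)*(w - 2)*(w + 1)*(w - 3)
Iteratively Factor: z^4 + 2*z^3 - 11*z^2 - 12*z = (z + 1)*(z^3 + z^2 - 12*z) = (z - 3)*(z + 1)*(z^2 + 4*z) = z*(z - 3)*(z + 1)*(z + 4)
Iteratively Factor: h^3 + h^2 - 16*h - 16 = (h - 4)*(h^2 + 5*h + 4) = (h - 4)*(h + 4)*(h + 1)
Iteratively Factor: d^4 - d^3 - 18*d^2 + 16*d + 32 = (d - 4)*(d^3 + 3*d^2 - 6*d - 8) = (d - 4)*(d - 2)*(d^2 + 5*d + 4) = (d - 4)*(d - 2)*(d + 4)*(d + 1)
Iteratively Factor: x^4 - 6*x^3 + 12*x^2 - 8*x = (x - 2)*(x^3 - 4*x^2 + 4*x) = x*(x - 2)*(x^2 - 4*x + 4) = x*(x - 2)^2*(x - 2)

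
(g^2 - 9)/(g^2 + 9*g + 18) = (g - 3)/(g + 6)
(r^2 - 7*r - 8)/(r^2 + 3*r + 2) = (r - 8)/(r + 2)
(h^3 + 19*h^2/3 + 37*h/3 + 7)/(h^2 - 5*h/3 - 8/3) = (3*h^2 + 16*h + 21)/(3*h - 8)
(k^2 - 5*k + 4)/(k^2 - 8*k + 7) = (k - 4)/(k - 7)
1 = 1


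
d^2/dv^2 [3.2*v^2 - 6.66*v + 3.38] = 6.40000000000000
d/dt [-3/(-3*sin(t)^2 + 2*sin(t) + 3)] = 6*(1 - 3*sin(t))*cos(t)/(2*sin(t) + 3*cos(t)^2)^2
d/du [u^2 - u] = 2*u - 1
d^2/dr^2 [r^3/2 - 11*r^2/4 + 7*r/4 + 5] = 3*r - 11/2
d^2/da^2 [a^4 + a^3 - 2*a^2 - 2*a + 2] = 12*a^2 + 6*a - 4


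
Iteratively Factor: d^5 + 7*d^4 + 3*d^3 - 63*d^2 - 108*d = (d + 4)*(d^4 + 3*d^3 - 9*d^2 - 27*d) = d*(d + 4)*(d^3 + 3*d^2 - 9*d - 27) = d*(d - 3)*(d + 4)*(d^2 + 6*d + 9) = d*(d - 3)*(d + 3)*(d + 4)*(d + 3)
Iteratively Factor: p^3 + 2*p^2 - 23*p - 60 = (p - 5)*(p^2 + 7*p + 12) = (p - 5)*(p + 4)*(p + 3)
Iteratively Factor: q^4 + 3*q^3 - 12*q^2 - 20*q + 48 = (q - 2)*(q^3 + 5*q^2 - 2*q - 24) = (q - 2)^2*(q^2 + 7*q + 12) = (q - 2)^2*(q + 3)*(q + 4)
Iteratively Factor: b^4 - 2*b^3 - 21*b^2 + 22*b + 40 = (b + 1)*(b^3 - 3*b^2 - 18*b + 40) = (b - 5)*(b + 1)*(b^2 + 2*b - 8) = (b - 5)*(b + 1)*(b + 4)*(b - 2)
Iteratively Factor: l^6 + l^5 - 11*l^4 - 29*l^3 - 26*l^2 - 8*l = (l + 1)*(l^5 - 11*l^3 - 18*l^2 - 8*l) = (l + 1)*(l + 2)*(l^4 - 2*l^3 - 7*l^2 - 4*l) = (l - 4)*(l + 1)*(l + 2)*(l^3 + 2*l^2 + l) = l*(l - 4)*(l + 1)*(l + 2)*(l^2 + 2*l + 1) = l*(l - 4)*(l + 1)^2*(l + 2)*(l + 1)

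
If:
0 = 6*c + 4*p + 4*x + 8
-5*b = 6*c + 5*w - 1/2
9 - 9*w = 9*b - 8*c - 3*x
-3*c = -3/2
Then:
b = -w - 1/2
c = 1/2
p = 37/12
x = -35/6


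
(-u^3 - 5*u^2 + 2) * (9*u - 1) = -9*u^4 - 44*u^3 + 5*u^2 + 18*u - 2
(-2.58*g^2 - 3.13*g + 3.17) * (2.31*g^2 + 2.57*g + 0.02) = -5.9598*g^4 - 13.8609*g^3 - 0.772999999999998*g^2 + 8.0843*g + 0.0634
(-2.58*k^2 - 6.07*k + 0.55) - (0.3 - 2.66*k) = -2.58*k^2 - 3.41*k + 0.25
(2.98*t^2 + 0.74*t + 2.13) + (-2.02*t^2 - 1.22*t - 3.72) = 0.96*t^2 - 0.48*t - 1.59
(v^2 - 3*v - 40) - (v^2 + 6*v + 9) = -9*v - 49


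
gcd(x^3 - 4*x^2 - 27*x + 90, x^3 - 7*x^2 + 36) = x^2 - 9*x + 18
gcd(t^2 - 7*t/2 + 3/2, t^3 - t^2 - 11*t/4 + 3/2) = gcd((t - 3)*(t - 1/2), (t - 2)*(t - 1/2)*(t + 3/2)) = t - 1/2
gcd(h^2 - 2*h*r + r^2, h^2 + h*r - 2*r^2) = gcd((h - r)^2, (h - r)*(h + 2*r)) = -h + r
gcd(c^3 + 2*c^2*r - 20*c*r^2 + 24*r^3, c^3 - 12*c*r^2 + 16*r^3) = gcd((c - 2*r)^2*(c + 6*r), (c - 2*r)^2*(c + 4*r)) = c^2 - 4*c*r + 4*r^2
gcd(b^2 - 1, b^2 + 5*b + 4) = b + 1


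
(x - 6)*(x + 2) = x^2 - 4*x - 12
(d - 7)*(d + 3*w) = d^2 + 3*d*w - 7*d - 21*w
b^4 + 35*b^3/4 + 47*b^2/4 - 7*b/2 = b*(b - 1/4)*(b + 2)*(b + 7)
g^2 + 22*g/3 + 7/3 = (g + 1/3)*(g + 7)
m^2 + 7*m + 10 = (m + 2)*(m + 5)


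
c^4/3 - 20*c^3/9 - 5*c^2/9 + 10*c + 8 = (c/3 + 1/3)*(c - 6)*(c - 3)*(c + 4/3)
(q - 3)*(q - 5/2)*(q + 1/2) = q^3 - 5*q^2 + 19*q/4 + 15/4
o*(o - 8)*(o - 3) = o^3 - 11*o^2 + 24*o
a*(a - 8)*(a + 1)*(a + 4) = a^4 - 3*a^3 - 36*a^2 - 32*a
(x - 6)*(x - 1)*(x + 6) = x^3 - x^2 - 36*x + 36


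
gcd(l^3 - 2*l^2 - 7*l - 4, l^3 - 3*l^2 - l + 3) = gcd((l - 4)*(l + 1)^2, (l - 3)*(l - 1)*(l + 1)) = l + 1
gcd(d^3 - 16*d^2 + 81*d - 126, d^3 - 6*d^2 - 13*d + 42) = d - 7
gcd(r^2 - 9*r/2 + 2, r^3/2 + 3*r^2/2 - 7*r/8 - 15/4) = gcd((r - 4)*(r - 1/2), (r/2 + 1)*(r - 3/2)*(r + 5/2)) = 1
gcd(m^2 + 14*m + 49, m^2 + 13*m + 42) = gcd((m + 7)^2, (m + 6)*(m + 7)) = m + 7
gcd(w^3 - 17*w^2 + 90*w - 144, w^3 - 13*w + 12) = w - 3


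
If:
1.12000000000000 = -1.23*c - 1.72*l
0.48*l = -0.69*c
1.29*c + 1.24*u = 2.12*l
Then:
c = 0.90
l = -1.30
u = -3.15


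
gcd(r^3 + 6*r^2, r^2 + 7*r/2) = r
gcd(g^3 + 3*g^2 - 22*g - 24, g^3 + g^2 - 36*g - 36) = g^2 + 7*g + 6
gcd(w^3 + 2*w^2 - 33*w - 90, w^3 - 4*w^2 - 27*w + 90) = w^2 - w - 30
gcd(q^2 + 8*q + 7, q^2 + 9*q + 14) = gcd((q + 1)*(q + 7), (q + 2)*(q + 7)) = q + 7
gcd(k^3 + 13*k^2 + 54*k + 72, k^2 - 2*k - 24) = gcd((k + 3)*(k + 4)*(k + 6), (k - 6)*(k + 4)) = k + 4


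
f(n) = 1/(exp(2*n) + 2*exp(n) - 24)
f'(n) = (-2*exp(2*n) - 2*exp(n))/(exp(2*n) + 2*exp(n) - 24)^2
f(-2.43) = -0.04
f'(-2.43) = -0.00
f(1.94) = 0.03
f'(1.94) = -0.08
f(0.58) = -0.06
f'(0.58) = -0.03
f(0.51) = -0.06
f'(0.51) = -0.03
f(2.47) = 0.01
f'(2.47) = -0.02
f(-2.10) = -0.04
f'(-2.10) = -0.00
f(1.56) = 0.12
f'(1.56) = -0.82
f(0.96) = -0.08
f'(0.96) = -0.13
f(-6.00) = -0.04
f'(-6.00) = 0.00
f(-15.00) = -0.04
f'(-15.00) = 0.00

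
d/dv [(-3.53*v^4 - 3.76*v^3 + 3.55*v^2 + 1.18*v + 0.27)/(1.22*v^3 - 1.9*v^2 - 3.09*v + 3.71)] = (-4.3066*v^6 + 13.414*v^5 + 35.5361*v^4 - 32.0276*v^3 - 51.5645*v^2 + 27.367*v + 5.2121)/(1.4884*v^6 - 4.636*v^5 - 3.9296*v^4 + 20.7944*v^3 - 4.5499*v^2 - 22.9278*v + 13.7641)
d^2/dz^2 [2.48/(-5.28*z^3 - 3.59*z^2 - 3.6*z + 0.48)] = ((78.5664*z + 17.8064)*(5.28*z^3 + 3.59*z^2 + 3.6*z - 0.48) - 2.48*(15.84*z^2 + 7.18*z + 3.6)*(31.68*z^2 + 14.36*z + 7.2))/(5.28*z^3 + 3.59*z^2 + 3.6*z - 0.48)^3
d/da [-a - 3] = -1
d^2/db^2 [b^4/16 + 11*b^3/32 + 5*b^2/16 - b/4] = 3*b^2/4 + 33*b/16 + 5/8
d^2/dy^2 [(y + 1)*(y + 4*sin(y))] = -4*(y + 1)*sin(y) + 8*cos(y) + 2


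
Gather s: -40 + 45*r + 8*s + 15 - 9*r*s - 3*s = 45*r + s*(5 - 9*r) - 25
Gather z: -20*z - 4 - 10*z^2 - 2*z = -10*z^2 - 22*z - 4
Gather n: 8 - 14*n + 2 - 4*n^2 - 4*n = -4*n^2 - 18*n + 10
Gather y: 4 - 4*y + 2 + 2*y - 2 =4 - 2*y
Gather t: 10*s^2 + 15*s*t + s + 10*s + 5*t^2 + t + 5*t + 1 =10*s^2 + 11*s + 5*t^2 + t*(15*s + 6) + 1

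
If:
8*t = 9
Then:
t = 9/8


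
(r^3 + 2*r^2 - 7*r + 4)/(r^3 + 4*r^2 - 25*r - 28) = (r^3 + 2*r^2 - 7*r + 4)/(r^3 + 4*r^2 - 25*r - 28)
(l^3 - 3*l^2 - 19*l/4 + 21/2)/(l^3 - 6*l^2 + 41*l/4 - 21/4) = (l + 2)/(l - 1)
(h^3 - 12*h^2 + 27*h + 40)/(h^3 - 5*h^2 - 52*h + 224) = (h^2 - 4*h - 5)/(h^2 + 3*h - 28)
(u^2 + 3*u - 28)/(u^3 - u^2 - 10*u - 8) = (u + 7)/(u^2 + 3*u + 2)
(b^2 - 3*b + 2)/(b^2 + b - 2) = (b - 2)/(b + 2)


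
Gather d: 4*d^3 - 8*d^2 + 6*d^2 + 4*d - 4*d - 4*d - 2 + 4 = 4*d^3 - 2*d^2 - 4*d + 2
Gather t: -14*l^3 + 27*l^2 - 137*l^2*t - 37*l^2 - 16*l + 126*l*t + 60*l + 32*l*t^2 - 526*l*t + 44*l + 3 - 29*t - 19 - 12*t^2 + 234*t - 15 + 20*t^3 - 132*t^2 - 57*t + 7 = -14*l^3 - 10*l^2 + 88*l + 20*t^3 + t^2*(32*l - 144) + t*(-137*l^2 - 400*l + 148) - 24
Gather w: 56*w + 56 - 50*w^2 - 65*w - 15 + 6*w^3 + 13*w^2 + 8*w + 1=6*w^3 - 37*w^2 - w + 42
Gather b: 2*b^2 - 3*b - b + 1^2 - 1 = 2*b^2 - 4*b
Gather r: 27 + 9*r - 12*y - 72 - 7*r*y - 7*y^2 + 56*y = r*(9 - 7*y) - 7*y^2 + 44*y - 45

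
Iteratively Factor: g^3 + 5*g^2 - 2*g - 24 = (g + 4)*(g^2 + g - 6) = (g + 3)*(g + 4)*(g - 2)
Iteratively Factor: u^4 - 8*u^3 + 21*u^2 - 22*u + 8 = (u - 1)*(u^3 - 7*u^2 + 14*u - 8) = (u - 4)*(u - 1)*(u^2 - 3*u + 2) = (u - 4)*(u - 2)*(u - 1)*(u - 1)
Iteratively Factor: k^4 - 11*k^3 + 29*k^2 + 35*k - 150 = (k - 5)*(k^3 - 6*k^2 - k + 30) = (k - 5)*(k + 2)*(k^2 - 8*k + 15) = (k - 5)^2*(k + 2)*(k - 3)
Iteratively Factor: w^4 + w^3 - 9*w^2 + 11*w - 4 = (w - 1)*(w^3 + 2*w^2 - 7*w + 4) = (w - 1)*(w + 4)*(w^2 - 2*w + 1) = (w - 1)^2*(w + 4)*(w - 1)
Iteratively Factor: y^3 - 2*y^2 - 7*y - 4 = (y + 1)*(y^2 - 3*y - 4) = (y - 4)*(y + 1)*(y + 1)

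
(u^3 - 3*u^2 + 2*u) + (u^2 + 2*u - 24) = u^3 - 2*u^2 + 4*u - 24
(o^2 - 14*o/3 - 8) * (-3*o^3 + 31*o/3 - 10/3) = -3*o^5 + 14*o^4 + 103*o^3/3 - 464*o^2/9 - 604*o/9 + 80/3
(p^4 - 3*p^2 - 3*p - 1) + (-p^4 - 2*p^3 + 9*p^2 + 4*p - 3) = -2*p^3 + 6*p^2 + p - 4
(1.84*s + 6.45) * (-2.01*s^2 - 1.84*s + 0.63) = -3.6984*s^3 - 16.3501*s^2 - 10.7088*s + 4.0635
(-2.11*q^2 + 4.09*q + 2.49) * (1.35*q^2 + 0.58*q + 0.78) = -2.8485*q^4 + 4.2977*q^3 + 4.0879*q^2 + 4.6344*q + 1.9422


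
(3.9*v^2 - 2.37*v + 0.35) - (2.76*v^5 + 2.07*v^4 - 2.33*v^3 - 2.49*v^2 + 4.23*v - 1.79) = -2.76*v^5 - 2.07*v^4 + 2.33*v^3 + 6.39*v^2 - 6.6*v + 2.14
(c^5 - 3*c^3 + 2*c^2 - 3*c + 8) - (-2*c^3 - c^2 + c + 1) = c^5 - c^3 + 3*c^2 - 4*c + 7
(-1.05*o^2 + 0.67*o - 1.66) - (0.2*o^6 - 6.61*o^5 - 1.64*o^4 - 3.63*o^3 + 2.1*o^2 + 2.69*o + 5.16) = -0.2*o^6 + 6.61*o^5 + 1.64*o^4 + 3.63*o^3 - 3.15*o^2 - 2.02*o - 6.82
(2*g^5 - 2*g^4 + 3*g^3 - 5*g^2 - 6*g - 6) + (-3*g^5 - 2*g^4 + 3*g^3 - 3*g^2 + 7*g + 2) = -g^5 - 4*g^4 + 6*g^3 - 8*g^2 + g - 4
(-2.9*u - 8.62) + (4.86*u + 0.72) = 1.96*u - 7.9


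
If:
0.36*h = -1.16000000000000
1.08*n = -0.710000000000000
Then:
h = -3.22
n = -0.66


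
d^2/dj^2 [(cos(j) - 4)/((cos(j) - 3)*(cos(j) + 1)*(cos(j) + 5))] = (-134*(1 - cos(j)^2)^2 - 30*sin(j)^6 - 4*cos(j)^7 - 3*cos(j)^6 + 77*cos(j)^5 - 346*cos(j)^3 + 1509*cos(j)^2 - 159*cos(j) - 1938)/((cos(j) - 3)^3*(cos(j) + 1)^3*(cos(j) + 5)^3)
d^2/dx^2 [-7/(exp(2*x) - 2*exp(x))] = 14*(-4*(1 - exp(x))^2 + (exp(x) - 2)*(2*exp(x) - 1))*exp(-x)/(exp(x) - 2)^3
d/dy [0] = 0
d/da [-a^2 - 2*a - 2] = -2*a - 2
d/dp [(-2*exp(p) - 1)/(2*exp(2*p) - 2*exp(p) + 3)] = 4*(exp(2*p) + exp(p) - 2)*exp(p)/(4*exp(4*p) - 8*exp(3*p) + 16*exp(2*p) - 12*exp(p) + 9)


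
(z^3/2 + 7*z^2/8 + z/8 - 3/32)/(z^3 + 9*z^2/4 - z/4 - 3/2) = (16*z^3 + 28*z^2 + 4*z - 3)/(8*(4*z^3 + 9*z^2 - z - 6))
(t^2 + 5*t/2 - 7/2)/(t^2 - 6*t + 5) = (t + 7/2)/(t - 5)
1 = 1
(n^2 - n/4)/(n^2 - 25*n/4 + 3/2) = n/(n - 6)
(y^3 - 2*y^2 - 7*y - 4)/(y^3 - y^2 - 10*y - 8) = (y + 1)/(y + 2)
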